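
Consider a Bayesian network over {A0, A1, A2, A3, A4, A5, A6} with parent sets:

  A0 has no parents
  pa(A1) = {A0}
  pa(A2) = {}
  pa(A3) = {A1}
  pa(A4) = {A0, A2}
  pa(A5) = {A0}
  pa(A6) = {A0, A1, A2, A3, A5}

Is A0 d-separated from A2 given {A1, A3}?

Yes

There are 5 undirected paths between A0 and A2; checking each against the conditioning set {A1, A3}:
Path 1: A0 → A5 → A6 ← A2
  A6 is a collider here and neither A6 nor any of its descendants is conditioned on, so the collider stays closed — the path is blocked at A6.
Path 2: A0 → A1 → A3 → A6 ← A2
  A1 is a chain here and A1 is conditioned on, so the path is blocked at A1.
Path 3: A0 → A1 → A6 ← A2
  A1 is a chain here and A1 is conditioned on, so the path is blocked at A1.
Path 4: A0 → A6 ← A2
  A6 is a collider here and neither A6 nor any of its descendants is conditioned on, so the collider stays closed — the path is blocked at A6.
Path 5: A0 → A4 ← A2
  A4 is a collider here and neither A4 nor any of its descendants is conditioned on, so the collider stays closed — the path is blocked at A4.
All paths are blocked; A0 ⊥ A2 | {A1, A3} holds.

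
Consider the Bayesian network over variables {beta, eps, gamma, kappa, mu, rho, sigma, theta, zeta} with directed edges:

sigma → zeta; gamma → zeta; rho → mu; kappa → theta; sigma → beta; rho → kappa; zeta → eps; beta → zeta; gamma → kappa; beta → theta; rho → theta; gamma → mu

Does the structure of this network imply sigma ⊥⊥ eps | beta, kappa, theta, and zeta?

Yes

Enumerating the 6 paths from sigma to eps and testing each for blocking by {beta, kappa, theta, zeta}:
  1. sigma → beta → theta ← kappa ← gamma → zeta → eps — beta:chain[blocks]; theta:collider[open]; kappa:chain[blocks]; gamma:fork[open]; zeta:chain[blocks] ⇒ blocked
  2. sigma → beta → theta ← kappa ← rho → mu ← gamma → zeta → eps — beta:chain[blocks]; theta:collider[open]; kappa:chain[blocks]; rho:fork[open]; mu:collider[blocks]; gamma:fork[open]; zeta:chain[blocks] ⇒ blocked
  3. sigma → beta → theta ← rho → mu ← gamma → zeta → eps — beta:chain[blocks]; theta:collider[open]; rho:fork[open]; mu:collider[blocks]; gamma:fork[open]; zeta:chain[blocks] ⇒ blocked
  4. sigma → beta → theta ← rho → kappa ← gamma → zeta → eps — beta:chain[blocks]; theta:collider[open]; rho:fork[open]; kappa:collider[open]; gamma:fork[open]; zeta:chain[blocks] ⇒ blocked
  5. sigma → beta → zeta → eps — beta:chain[blocks]; zeta:chain[blocks] ⇒ blocked
  6. sigma → zeta → eps — zeta:chain[blocks] ⇒ blocked
All paths are blocked; sigma ⊥ eps | {beta, kappa, theta, zeta} holds.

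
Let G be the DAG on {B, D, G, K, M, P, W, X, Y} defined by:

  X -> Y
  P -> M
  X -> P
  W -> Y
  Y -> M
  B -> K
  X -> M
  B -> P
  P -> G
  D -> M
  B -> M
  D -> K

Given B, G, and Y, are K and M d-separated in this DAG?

5 paths connect K and M; each must be blocked for d-separation to hold:
Path 1: K ← D → M
  D is a fork and D is not conditioned on — no node blocks this path, so it is active.
Path 2: K ← B → P ← X → Y → M
  B is a fork here and B is conditioned on, so the path is blocked at B.
Path 3: K ← B → P ← X → M
  B is a fork here and B is conditioned on, so the path is blocked at B.
Path 4: K ← B → P → M
  B is a fork here and B is conditioned on, so the path is blocked at B.
Path 5: K ← B → M
  B is a fork here and B is conditioned on, so the path is blocked at B.
Because an active path exists, K and M are not d-separated.

No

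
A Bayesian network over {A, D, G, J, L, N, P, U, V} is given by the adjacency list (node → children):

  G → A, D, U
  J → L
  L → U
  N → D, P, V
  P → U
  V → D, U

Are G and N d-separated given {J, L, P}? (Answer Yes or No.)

Yes

6 paths connect G and N; each must be blocked for d-separation to hold:
  1. G → U ← P ← N — U:collider[blocks]; P:chain[blocks] ⇒ blocked
  2. G → U ← V ← N — U:collider[blocks]; V:chain[open] ⇒ blocked
  3. G → U ← V → D ← N — U:collider[blocks]; V:fork[open]; D:collider[blocks] ⇒ blocked
  4. G → D ← N — D:collider[blocks] ⇒ blocked
  5. G → D ← V → U ← P ← N — D:collider[blocks]; V:fork[open]; U:collider[blocks]; P:chain[blocks] ⇒ blocked
  6. G → D ← V ← N — D:collider[blocks]; V:chain[open] ⇒ blocked
All paths are blocked; G ⊥ N | {J, L, P} holds.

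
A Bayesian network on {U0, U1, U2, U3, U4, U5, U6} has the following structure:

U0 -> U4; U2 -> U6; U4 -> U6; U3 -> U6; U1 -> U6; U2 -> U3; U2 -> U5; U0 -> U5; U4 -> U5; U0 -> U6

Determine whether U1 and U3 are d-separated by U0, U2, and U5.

6 paths connect U1 and U3; each must be blocked for d-separation to hold:
Path 1: U1 → U6 ← U4 → U5 ← U2 → U3
  U6 is a collider here and neither U6 nor any of its descendants is conditioned on, so the collider stays closed — the path is blocked at U6.
Path 2: U1 → U6 ← U4 ← U0 → U5 ← U2 → U3
  U6 is a collider here and neither U6 nor any of its descendants is conditioned on, so the collider stays closed — the path is blocked at U6.
Path 3: U1 → U6 ← U3
  U6 is a collider here and neither U6 nor any of its descendants is conditioned on, so the collider stays closed — the path is blocked at U6.
Path 4: U1 → U6 ← U2 → U3
  U6 is a collider here and neither U6 nor any of its descendants is conditioned on, so the collider stays closed — the path is blocked at U6.
Path 5: U1 → U6 ← U0 → U4 → U5 ← U2 → U3
  U6 is a collider here and neither U6 nor any of its descendants is conditioned on, so the collider stays closed — the path is blocked at U6.
Path 6: U1 → U6 ← U0 → U5 ← U2 → U3
  U6 is a collider here and neither U6 nor any of its descendants is conditioned on, so the collider stays closed — the path is blocked at U6.
All paths are blocked; U1 ⊥ U3 | {U0, U2, U5} holds.

Yes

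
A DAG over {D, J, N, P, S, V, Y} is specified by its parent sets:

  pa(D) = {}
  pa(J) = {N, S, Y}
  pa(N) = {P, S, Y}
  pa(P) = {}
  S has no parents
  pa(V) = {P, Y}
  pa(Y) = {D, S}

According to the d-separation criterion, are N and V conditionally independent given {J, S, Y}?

6 paths connect N and V; each must be blocked for d-separation to hold:
Path 1: N ← Y → V
  Y is a fork here and Y is conditioned on, so the path is blocked at Y.
Path 2: N ← P → V
  P is a fork and P is not conditioned on — no node blocks this path, so it is active.
Path 3: N ← S → Y → V
  S is a fork here and S is conditioned on, so the path is blocked at S.
Path 4: N ← S → J ← Y → V
  S is a fork here and S is conditioned on, so the path is blocked at S.
Path 5: N → J ← Y → V
  Y is a fork here and Y is conditioned on, so the path is blocked at Y.
Path 6: N → J ← S → Y → V
  S is a fork here and S is conditioned on, so the path is blocked at S.
Since the path N ← P → V is active, N and V are not d-separated given {J, S, Y}.

No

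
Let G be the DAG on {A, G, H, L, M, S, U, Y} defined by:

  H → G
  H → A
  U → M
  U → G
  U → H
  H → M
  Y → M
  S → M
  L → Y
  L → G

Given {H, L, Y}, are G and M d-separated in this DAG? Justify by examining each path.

No

5 paths connect G and M; each must be blocked for d-separation to hold:
Path 1: G ← L → Y → M
  L is a fork here and L is conditioned on, so the path is blocked at L.
Path 2: G ← U → H → M
  H is a chain here and H is conditioned on, so the path is blocked at H.
Path 3: G ← U → M
  U is a fork and U is not conditioned on — no node blocks this path, so it is active.
Path 4: G ← H ← U → M
  H is a chain here and H is conditioned on, so the path is blocked at H.
Path 5: G ← H → M
  H is a fork here and H is conditioned on, so the path is blocked at H.
At least one path is unblocked, so d-separation fails.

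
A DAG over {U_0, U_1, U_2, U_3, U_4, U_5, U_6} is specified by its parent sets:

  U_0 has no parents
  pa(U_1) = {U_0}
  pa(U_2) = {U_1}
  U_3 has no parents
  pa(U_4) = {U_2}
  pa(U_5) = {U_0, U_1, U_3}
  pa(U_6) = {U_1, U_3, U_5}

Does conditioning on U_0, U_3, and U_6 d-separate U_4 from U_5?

No

There are 4 undirected paths between U_4 and U_5; checking each against the conditioning set {U_0, U_3, U_6}:
Path 1: U_4 ← U_2 ← U_1 → U_5
  U_2 is a chain and U_2 is not conditioned on; U_1 is a fork and U_1 is not conditioned on — no node blocks this path, so it is active.
Path 2: U_4 ← U_2 ← U_1 → U_6 ← U_5
  U_2 is a chain and U_2 is not conditioned on; U_1 is a fork and U_1 is not conditioned on; U_6 is a collider and U_6 is conditioned on, which opens it — no node blocks this path, so it is active.
Path 3: U_4 ← U_2 ← U_1 → U_6 ← U_3 → U_5
  U_3 is a fork here and U_3 is conditioned on, so the path is blocked at U_3.
Path 4: U_4 ← U_2 ← U_1 ← U_0 → U_5
  U_0 is a fork here and U_0 is conditioned on, so the path is blocked at U_0.
Since the path U_4 ← U_2 ← U_1 → U_5 is active, U_4 and U_5 are not d-separated given {U_0, U_3, U_6}.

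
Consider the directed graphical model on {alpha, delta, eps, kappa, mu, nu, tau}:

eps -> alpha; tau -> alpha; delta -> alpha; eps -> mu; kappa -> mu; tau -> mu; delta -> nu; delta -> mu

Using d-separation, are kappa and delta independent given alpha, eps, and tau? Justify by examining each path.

There are 3 undirected paths between kappa and delta; checking each against the conditioning set {alpha, eps, tau}:
  1. kappa → mu ← delta — mu:collider[blocks] ⇒ blocked
  2. kappa → mu ← tau → alpha ← delta — mu:collider[blocks]; tau:fork[blocks]; alpha:collider[open] ⇒ blocked
  3. kappa → mu ← eps → alpha ← delta — mu:collider[blocks]; eps:fork[blocks]; alpha:collider[open] ⇒ blocked
Since every path is blocked, d-separation holds.

Yes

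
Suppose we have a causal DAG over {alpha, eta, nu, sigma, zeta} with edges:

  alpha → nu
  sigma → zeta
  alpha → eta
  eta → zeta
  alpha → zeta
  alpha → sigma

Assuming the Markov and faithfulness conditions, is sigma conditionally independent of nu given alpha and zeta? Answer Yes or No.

Yes — sigma and nu are d-separated given {alpha, zeta}.

3 paths connect sigma and nu; each must be blocked for d-separation to hold:
Path 1: sigma → zeta ← eta ← alpha → nu
  alpha is a fork here and alpha is conditioned on, so the path is blocked at alpha.
Path 2: sigma → zeta ← alpha → nu
  alpha is a fork here and alpha is conditioned on, so the path is blocked at alpha.
Path 3: sigma ← alpha → nu
  alpha is a fork here and alpha is conditioned on, so the path is blocked at alpha.
All paths are blocked; sigma ⊥ nu | {alpha, zeta} holds.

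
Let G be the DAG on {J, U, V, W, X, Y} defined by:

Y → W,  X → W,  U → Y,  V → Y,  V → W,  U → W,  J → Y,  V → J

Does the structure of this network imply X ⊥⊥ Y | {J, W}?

No

Enumerating the 4 paths from X to Y and testing each for blocking by {J, W}:
Path 1: X → W ← V → Y
  W is a collider and W is conditioned on, which opens it; V is a fork and V is not conditioned on — no node blocks this path, so it is active.
Path 2: X → W ← V → J → Y
  J is a chain here and J is conditioned on, so the path is blocked at J.
Path 3: X → W ← U → Y
  W is a collider and W is conditioned on, which opens it; U is a fork and U is not conditioned on — no node blocks this path, so it is active.
Path 4: X → W ← Y
  W is a collider and W is conditioned on, which opens it — no node blocks this path, so it is active.
At least one path is unblocked, so d-separation fails.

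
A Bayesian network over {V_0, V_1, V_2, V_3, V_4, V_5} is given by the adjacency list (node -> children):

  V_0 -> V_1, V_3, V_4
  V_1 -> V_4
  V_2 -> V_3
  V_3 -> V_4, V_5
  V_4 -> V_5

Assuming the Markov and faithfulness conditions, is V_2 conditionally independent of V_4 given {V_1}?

There are 4 undirected paths between V_2 and V_4; checking each against the conditioning set {V_1}:
Path 1: V_2 → V_3 → V_4
  V_3 is a chain and V_3 is not conditioned on — no node blocks this path, so it is active.
Path 2: V_2 → V_3 → V_5 ← V_4
  V_5 is a collider here and neither V_5 nor any of its descendants is conditioned on, so the collider stays closed — the path is blocked at V_5.
Path 3: V_2 → V_3 ← V_0 → V_4
  V_3 is a collider here and neither V_3 nor any of its descendants is conditioned on, so the collider stays closed — the path is blocked at V_3.
Path 4: V_2 → V_3 ← V_0 → V_1 → V_4
  V_3 is a collider here and neither V_3 nor any of its descendants is conditioned on, so the collider stays closed — the path is blocked at V_3.
Since the path V_2 → V_3 → V_4 is active, V_2 and V_4 are not d-separated given {V_1}.

No — V_2 and V_4 are not d-separated given {V_1}.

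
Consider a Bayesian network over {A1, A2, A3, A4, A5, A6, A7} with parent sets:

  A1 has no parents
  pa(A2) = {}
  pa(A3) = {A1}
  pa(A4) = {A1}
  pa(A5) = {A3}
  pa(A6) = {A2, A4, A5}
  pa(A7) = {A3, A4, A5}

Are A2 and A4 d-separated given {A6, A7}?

Enumerating the 5 paths from A2 to A4 and testing each for blocking by {A6, A7}:
  1. A2 → A6 ← A4 — A6:collider[open] ⇒ active
  2. A2 → A6 ← A5 ← A3 ← A1 → A4 — A6:collider[open]; A5:chain[open]; A3:chain[open]; A1:fork[open] ⇒ active
  3. A2 → A6 ← A5 ← A3 → A7 ← A4 — A6:collider[open]; A5:chain[open]; A3:fork[open]; A7:collider[open] ⇒ active
  4. A2 → A6 ← A5 → A7 ← A3 ← A1 → A4 — A6:collider[open]; A5:fork[open]; A7:collider[open]; A3:chain[open]; A1:fork[open] ⇒ active
  5. A2 → A6 ← A5 → A7 ← A4 — A6:collider[open]; A5:fork[open]; A7:collider[open] ⇒ active
At least one path is unblocked, so d-separation fails.

No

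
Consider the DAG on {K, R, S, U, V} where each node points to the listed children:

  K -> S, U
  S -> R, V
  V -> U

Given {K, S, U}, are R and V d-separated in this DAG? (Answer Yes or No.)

We examine all 2 paths between R and V:
Path 1: R ← S → V
  S is a fork here and S is conditioned on, so the path is blocked at S.
Path 2: R ← S ← K → U ← V
  S is a chain here and S is conditioned on, so the path is blocked at S.
Every path is blocked, so R and V are d-separated given {K, S, U}.

Yes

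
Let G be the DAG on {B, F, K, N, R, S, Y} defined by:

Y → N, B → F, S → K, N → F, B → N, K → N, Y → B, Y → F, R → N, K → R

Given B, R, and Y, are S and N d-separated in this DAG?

There are 2 undirected paths between S and N; checking each against the conditioning set {B, R, Y}:
  1. S → K → N — K:chain[open] ⇒ active
  2. S → K → R → N — K:chain[open]; R:chain[blocks] ⇒ blocked
At least one path is unblocked, so d-separation fails.

No — S and N are not d-separated given {B, R, Y}.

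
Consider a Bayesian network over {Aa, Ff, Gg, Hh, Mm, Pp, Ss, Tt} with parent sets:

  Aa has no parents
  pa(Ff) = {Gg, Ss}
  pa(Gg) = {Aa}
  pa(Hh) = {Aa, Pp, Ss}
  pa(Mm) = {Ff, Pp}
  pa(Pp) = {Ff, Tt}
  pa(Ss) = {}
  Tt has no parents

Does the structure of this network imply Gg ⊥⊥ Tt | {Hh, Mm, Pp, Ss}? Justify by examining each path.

6 paths connect Gg and Tt; each must be blocked for d-separation to hold:
  1. Gg → Ff → Pp ← Tt — Ff:chain[open]; Pp:collider[open] ⇒ active
  2. Gg → Ff → Mm ← Pp ← Tt — Ff:chain[open]; Mm:collider[open]; Pp:chain[blocks] ⇒ blocked
  3. Gg → Ff ← Ss → Hh ← Pp ← Tt — Ff:collider[open]; Ss:fork[blocks]; Hh:collider[open]; Pp:chain[blocks] ⇒ blocked
  4. Gg ← Aa → Hh ← Pp ← Tt — Aa:fork[open]; Hh:collider[open]; Pp:chain[blocks] ⇒ blocked
  5. Gg ← Aa → Hh ← Ss → Ff → Pp ← Tt — Aa:fork[open]; Hh:collider[open]; Ss:fork[blocks]; Ff:chain[open]; Pp:collider[open] ⇒ blocked
  6. Gg ← Aa → Hh ← Ss → Ff → Mm ← Pp ← Tt — Aa:fork[open]; Hh:collider[open]; Ss:fork[blocks]; Ff:chain[open]; Mm:collider[open]; Pp:chain[blocks] ⇒ blocked
Since the path Gg → Ff → Pp ← Tt is active, Gg and Tt are not d-separated given {Hh, Mm, Pp, Ss}.

No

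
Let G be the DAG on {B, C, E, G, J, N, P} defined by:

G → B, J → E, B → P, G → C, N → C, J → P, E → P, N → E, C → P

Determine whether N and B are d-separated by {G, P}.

No

Enumerating the 6 paths from N to B and testing each for blocking by {G, P}:
  1. N → C ← G → B — C:collider[open]; G:fork[blocks] ⇒ blocked
  2. N → C → P ← B — C:chain[open]; P:collider[open] ⇒ active
  3. N → E ← J → P ← C ← G → B — E:collider[open]; J:fork[open]; P:collider[open]; C:chain[open]; G:fork[blocks] ⇒ blocked
  4. N → E ← J → P ← B — E:collider[open]; J:fork[open]; P:collider[open] ⇒ active
  5. N → E → P ← C ← G → B — E:chain[open]; P:collider[open]; C:chain[open]; G:fork[blocks] ⇒ blocked
  6. N → E → P ← B — E:chain[open]; P:collider[open] ⇒ active
Because an active path exists, N and B are not d-separated.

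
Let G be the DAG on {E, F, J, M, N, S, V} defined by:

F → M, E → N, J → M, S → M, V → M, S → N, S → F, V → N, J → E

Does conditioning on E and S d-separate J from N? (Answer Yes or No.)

Yes

We examine all 4 paths between J and N:
Path 1: J → E → N
  E is a chain here and E is conditioned on, so the path is blocked at E.
Path 2: J → M ← F ← S → N
  M is a collider here and neither M nor any of its descendants is conditioned on, so the collider stays closed — the path is blocked at M.
Path 3: J → M ← S → N
  M is a collider here and neither M nor any of its descendants is conditioned on, so the collider stays closed — the path is blocked at M.
Path 4: J → M ← V → N
  M is a collider here and neither M nor any of its descendants is conditioned on, so the collider stays closed — the path is blocked at M.
All paths are blocked; J ⊥ N | {E, S} holds.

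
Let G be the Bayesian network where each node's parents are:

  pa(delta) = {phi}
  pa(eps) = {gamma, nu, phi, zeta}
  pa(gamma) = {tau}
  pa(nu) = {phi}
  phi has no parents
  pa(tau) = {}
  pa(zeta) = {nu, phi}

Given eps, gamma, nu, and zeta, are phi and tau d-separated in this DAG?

Enumerating the 5 paths from phi to tau and testing each for blocking by {eps, gamma, nu, zeta}:
  1. phi → zeta → eps ← gamma ← tau — zeta:chain[blocks]; eps:collider[open]; gamma:chain[blocks] ⇒ blocked
  2. phi → zeta ← nu → eps ← gamma ← tau — zeta:collider[open]; nu:fork[blocks]; eps:collider[open]; gamma:chain[blocks] ⇒ blocked
  3. phi → eps ← gamma ← tau — eps:collider[open]; gamma:chain[blocks] ⇒ blocked
  4. phi → nu → zeta → eps ← gamma ← tau — nu:chain[blocks]; zeta:chain[blocks]; eps:collider[open]; gamma:chain[blocks] ⇒ blocked
  5. phi → nu → eps ← gamma ← tau — nu:chain[blocks]; eps:collider[open]; gamma:chain[blocks] ⇒ blocked
Every path is blocked, so phi and tau are d-separated given {eps, gamma, nu, zeta}.

Yes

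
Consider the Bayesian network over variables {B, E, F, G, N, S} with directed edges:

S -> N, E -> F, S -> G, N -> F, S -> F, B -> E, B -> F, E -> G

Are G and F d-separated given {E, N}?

We examine all 4 paths between G and F:
Path 1: G ← S → N → F
  N is a chain here and N is conditioned on, so the path is blocked at N.
Path 2: G ← S → F
  S is a fork and S is not conditioned on — no node blocks this path, so it is active.
Path 3: G ← E ← B → F
  E is a chain here and E is conditioned on, so the path is blocked at E.
Path 4: G ← E → F
  E is a fork here and E is conditioned on, so the path is blocked at E.
At least one path is unblocked, so d-separation fails.

No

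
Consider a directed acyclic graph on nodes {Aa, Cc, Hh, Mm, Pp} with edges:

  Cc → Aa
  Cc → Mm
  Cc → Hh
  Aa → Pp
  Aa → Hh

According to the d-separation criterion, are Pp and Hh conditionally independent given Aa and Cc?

We examine all 2 paths between Pp and Hh:
Path 1: Pp ← Aa ← Cc → Hh
  Aa is a chain here and Aa is conditioned on, so the path is blocked at Aa.
Path 2: Pp ← Aa → Hh
  Aa is a fork here and Aa is conditioned on, so the path is blocked at Aa.
All paths are blocked; Pp ⊥ Hh | {Aa, Cc} holds.

Yes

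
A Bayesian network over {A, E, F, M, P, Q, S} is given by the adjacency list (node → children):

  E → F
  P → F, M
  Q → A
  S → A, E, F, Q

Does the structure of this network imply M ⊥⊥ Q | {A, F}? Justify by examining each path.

No

We examine all 4 paths between M and Q:
  1. M ← P → F ← S → Q — P:fork[open]; F:collider[open]; S:fork[open] ⇒ active
  2. M ← P → F ← S → A ← Q — P:fork[open]; F:collider[open]; S:fork[open]; A:collider[open] ⇒ active
  3. M ← P → F ← E ← S → Q — P:fork[open]; F:collider[open]; E:chain[open]; S:fork[open] ⇒ active
  4. M ← P → F ← E ← S → A ← Q — P:fork[open]; F:collider[open]; E:chain[open]; S:fork[open]; A:collider[open] ⇒ active
Because an active path exists, M and Q are not d-separated.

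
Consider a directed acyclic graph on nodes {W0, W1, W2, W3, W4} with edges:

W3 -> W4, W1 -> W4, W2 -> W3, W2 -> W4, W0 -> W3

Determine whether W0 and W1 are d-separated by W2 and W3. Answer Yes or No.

Yes

There are 2 undirected paths between W0 and W1; checking each against the conditioning set {W2, W3}:
  1. W0 → W3 ← W2 → W4 ← W1 — W3:collider[open]; W2:fork[blocks]; W4:collider[blocks] ⇒ blocked
  2. W0 → W3 → W4 ← W1 — W3:chain[blocks]; W4:collider[blocks] ⇒ blocked
Since every path is blocked, d-separation holds.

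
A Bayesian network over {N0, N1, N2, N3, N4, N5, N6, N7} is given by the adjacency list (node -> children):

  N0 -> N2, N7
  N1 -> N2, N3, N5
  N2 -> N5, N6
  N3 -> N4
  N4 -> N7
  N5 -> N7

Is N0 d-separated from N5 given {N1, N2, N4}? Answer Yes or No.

Yes

6 paths connect N0 and N5; each must be blocked for d-separation to hold:
Path 1: N0 → N2 ← N1 → N5
  N1 is a fork here and N1 is conditioned on, so the path is blocked at N1.
Path 2: N0 → N2 ← N1 → N3 → N4 → N7 ← N5
  N1 is a fork here and N1 is conditioned on, so the path is blocked at N1.
Path 3: N0 → N2 → N5
  N2 is a chain here and N2 is conditioned on, so the path is blocked at N2.
Path 4: N0 → N7 ← N5
  N7 is a collider here and neither N7 nor any of its descendants is conditioned on, so the collider stays closed — the path is blocked at N7.
Path 5: N0 → N7 ← N4 ← N3 ← N1 → N5
  N7 is a collider here and neither N7 nor any of its descendants is conditioned on, so the collider stays closed — the path is blocked at N7.
Path 6: N0 → N7 ← N4 ← N3 ← N1 → N2 → N5
  N7 is a collider here and neither N7 nor any of its descendants is conditioned on, so the collider stays closed — the path is blocked at N7.
Since every path is blocked, d-separation holds.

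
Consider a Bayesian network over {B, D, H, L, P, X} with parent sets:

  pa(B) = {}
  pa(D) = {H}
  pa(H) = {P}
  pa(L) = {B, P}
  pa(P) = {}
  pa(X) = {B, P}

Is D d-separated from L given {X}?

No

We examine all 2 paths between D and L:
Path 1: D ← H ← P → X ← B → L
  H is a chain and H is not conditioned on; P is a fork and P is not conditioned on; X is a collider and X is conditioned on, which opens it; B is a fork and B is not conditioned on — no node blocks this path, so it is active.
Path 2: D ← H ← P → L
  H is a chain and H is not conditioned on; P is a fork and P is not conditioned on — no node blocks this path, so it is active.
Since the path D ← H ← P → X ← B → L is active, D and L are not d-separated given {X}.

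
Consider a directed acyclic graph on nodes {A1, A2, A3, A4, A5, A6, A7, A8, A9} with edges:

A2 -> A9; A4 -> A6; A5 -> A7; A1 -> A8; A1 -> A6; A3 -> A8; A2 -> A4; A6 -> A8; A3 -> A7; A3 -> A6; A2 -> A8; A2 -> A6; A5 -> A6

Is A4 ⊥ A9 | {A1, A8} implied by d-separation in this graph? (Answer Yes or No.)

No

We examine all 6 paths between A4 and A9:
  1. A4 ← A2 → A9 — A2:fork[open] ⇒ active
  2. A4 → A6 ← A1 → A8 ← A2 → A9 — A6:collider[open]; A1:fork[blocks]; A8:collider[open]; A2:fork[open] ⇒ blocked
  3. A4 → A6 → A8 ← A2 → A9 — A6:chain[open]; A8:collider[open]; A2:fork[open] ⇒ active
  4. A4 → A6 ← A3 → A8 ← A2 → A9 — A6:collider[open]; A3:fork[open]; A8:collider[open]; A2:fork[open] ⇒ active
  5. A4 → A6 ← A5 → A7 ← A3 → A8 ← A2 → A9 — A6:collider[open]; A5:fork[open]; A7:collider[blocks]; A3:fork[open]; A8:collider[open]; A2:fork[open] ⇒ blocked
  6. A4 → A6 ← A2 → A9 — A6:collider[open]; A2:fork[open] ⇒ active
Because an active path exists, A4 and A9 are not d-separated.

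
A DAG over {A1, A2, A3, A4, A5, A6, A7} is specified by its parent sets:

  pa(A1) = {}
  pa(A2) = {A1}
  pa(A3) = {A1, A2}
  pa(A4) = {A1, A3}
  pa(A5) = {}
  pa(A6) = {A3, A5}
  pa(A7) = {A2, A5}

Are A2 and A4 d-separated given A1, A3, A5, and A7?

6 paths connect A2 and A4; each must be blocked for d-separation to hold:
  1. A2 → A3 ← A1 → A4 — A3:collider[open]; A1:fork[blocks] ⇒ blocked
  2. A2 → A3 → A4 — A3:chain[blocks] ⇒ blocked
  3. A2 ← A1 → A3 → A4 — A1:fork[blocks]; A3:chain[blocks] ⇒ blocked
  4. A2 ← A1 → A4 — A1:fork[blocks] ⇒ blocked
  5. A2 → A7 ← A5 → A6 ← A3 ← A1 → A4 — A7:collider[open]; A5:fork[blocks]; A6:collider[blocks]; A3:chain[blocks]; A1:fork[blocks] ⇒ blocked
  6. A2 → A7 ← A5 → A6 ← A3 → A4 — A7:collider[open]; A5:fork[blocks]; A6:collider[blocks]; A3:fork[blocks] ⇒ blocked
All paths are blocked; A2 ⊥ A4 | {A1, A3, A5, A7} holds.

Yes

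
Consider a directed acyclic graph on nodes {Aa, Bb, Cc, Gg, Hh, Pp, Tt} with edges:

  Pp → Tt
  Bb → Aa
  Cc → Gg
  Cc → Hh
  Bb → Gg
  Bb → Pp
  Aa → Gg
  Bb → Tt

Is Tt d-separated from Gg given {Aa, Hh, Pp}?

Enumerating the 4 paths from Tt to Gg and testing each for blocking by {Aa, Hh, Pp}:
Path 1: Tt ← Bb → Gg
  Bb is a fork and Bb is not conditioned on — no node blocks this path, so it is active.
Path 2: Tt ← Bb → Aa → Gg
  Aa is a chain here and Aa is conditioned on, so the path is blocked at Aa.
Path 3: Tt ← Pp ← Bb → Gg
  Pp is a chain here and Pp is conditioned on, so the path is blocked at Pp.
Path 4: Tt ← Pp ← Bb → Aa → Gg
  Pp is a chain here and Pp is conditioned on, so the path is blocked at Pp.
Since the path Tt ← Bb → Gg is active, Tt and Gg are not d-separated given {Aa, Hh, Pp}.

No — Tt and Gg are not d-separated given {Aa, Hh, Pp}.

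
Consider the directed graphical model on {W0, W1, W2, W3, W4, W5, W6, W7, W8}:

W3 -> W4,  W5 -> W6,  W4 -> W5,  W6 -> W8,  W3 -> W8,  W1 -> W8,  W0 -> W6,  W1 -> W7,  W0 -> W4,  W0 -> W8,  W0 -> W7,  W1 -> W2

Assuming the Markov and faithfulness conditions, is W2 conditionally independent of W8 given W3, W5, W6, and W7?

6 paths connect W2 and W8; each must be blocked for d-separation to hold:
Path 1: W2 ← W1 → W7 ← W0 → W4 ← W3 → W8
  W3 is a fork here and W3 is conditioned on, so the path is blocked at W3.
Path 2: W2 ← W1 → W7 ← W0 → W4 → W5 → W6 → W8
  W5 is a chain here and W5 is conditioned on, so the path is blocked at W5.
Path 3: W2 ← W1 → W7 ← W0 → W8
  W1 is a fork and W1 is not conditioned on; W7 is a collider and W7 is conditioned on, which opens it; W0 is a fork and W0 is not conditioned on — no node blocks this path, so it is active.
Path 4: W2 ← W1 → W7 ← W0 → W6 → W8
  W6 is a chain here and W6 is conditioned on, so the path is blocked at W6.
Path 5: W2 ← W1 → W7 ← W0 → W6 ← W5 ← W4 ← W3 → W8
  W5 is a chain here and W5 is conditioned on, so the path is blocked at W5.
Path 6: W2 ← W1 → W8
  W1 is a fork and W1 is not conditioned on — no node blocks this path, so it is active.
Since the path W2 ← W1 → W7 ← W0 → W8 is active, W2 and W8 are not d-separated given {W3, W5, W6, W7}.

No — W2 and W8 are not d-separated given {W3, W5, W6, W7}.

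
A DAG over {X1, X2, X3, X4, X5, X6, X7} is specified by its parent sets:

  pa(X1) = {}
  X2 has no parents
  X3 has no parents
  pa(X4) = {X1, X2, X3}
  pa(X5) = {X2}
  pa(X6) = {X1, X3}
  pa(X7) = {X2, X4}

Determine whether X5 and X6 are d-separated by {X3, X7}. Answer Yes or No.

No — X5 and X6 are not d-separated given {X3, X7}.

We examine all 4 paths between X5 and X6:
Path 1: X5 ← X2 → X7 ← X4 ← X3 → X6
  X3 is a fork here and X3 is conditioned on, so the path is blocked at X3.
Path 2: X5 ← X2 → X7 ← X4 ← X1 → X6
  X2 is a fork and X2 is not conditioned on; X7 is a collider and X7 is conditioned on, which opens it; X4 is a chain and X4 is not conditioned on; X1 is a fork and X1 is not conditioned on — no node blocks this path, so it is active.
Path 3: X5 ← X2 → X4 ← X3 → X6
  X3 is a fork here and X3 is conditioned on, so the path is blocked at X3.
Path 4: X5 ← X2 → X4 ← X1 → X6
  X2 is a fork and X2 is not conditioned on; X4 is a collider and its descendant X7 is conditioned on, which opens it; X1 is a fork and X1 is not conditioned on — no node blocks this path, so it is active.
Because an active path exists, X5 and X6 are not d-separated.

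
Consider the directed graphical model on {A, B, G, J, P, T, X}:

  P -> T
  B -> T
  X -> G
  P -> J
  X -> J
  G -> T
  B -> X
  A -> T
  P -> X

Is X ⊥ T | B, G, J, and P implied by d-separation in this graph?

4 paths connect X and T; each must be blocked for d-separation to hold:
Path 1: X → G → T
  G is a chain here and G is conditioned on, so the path is blocked at G.
Path 2: X ← P → T
  P is a fork here and P is conditioned on, so the path is blocked at P.
Path 3: X → J ← P → T
  P is a fork here and P is conditioned on, so the path is blocked at P.
Path 4: X ← B → T
  B is a fork here and B is conditioned on, so the path is blocked at B.
All paths are blocked; X ⊥ T | {B, G, J, P} holds.

Yes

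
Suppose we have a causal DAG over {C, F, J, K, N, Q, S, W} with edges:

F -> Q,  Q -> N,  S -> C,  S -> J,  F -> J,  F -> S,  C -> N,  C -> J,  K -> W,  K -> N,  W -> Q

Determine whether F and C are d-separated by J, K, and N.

Enumerating the 6 paths from F to C and testing each for blocking by {J, K, N}:
Path 1: F → Q → N ← C
  Q is a chain and Q is not conditioned on; N is a collider and N is conditioned on, which opens it — no node blocks this path, so it is active.
Path 2: F → Q ← W ← K → N ← C
  K is a fork here and K is conditioned on, so the path is blocked at K.
Path 3: F → S → C
  S is a chain and S is not conditioned on — no node blocks this path, so it is active.
Path 4: F → S → J ← C
  S is a chain and S is not conditioned on; J is a collider and J is conditioned on, which opens it — no node blocks this path, so it is active.
Path 5: F → J ← S → C
  J is a collider and J is conditioned on, which opens it; S is a fork and S is not conditioned on — no node blocks this path, so it is active.
Path 6: F → J ← C
  J is a collider and J is conditioned on, which opens it — no node blocks this path, so it is active.
Because an active path exists, F and C are not d-separated.

No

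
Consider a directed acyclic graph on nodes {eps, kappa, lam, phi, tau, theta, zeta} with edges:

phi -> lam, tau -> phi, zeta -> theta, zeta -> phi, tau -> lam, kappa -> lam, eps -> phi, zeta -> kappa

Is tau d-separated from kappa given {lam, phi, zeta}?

There are 4 undirected paths between tau and kappa; checking each against the conditioning set {lam, phi, zeta}:
Path 1: tau → phi → lam ← kappa
  phi is a chain here and phi is conditioned on, so the path is blocked at phi.
Path 2: tau → phi ← zeta → kappa
  zeta is a fork here and zeta is conditioned on, so the path is blocked at zeta.
Path 3: tau → lam ← kappa
  lam is a collider and lam is conditioned on, which opens it — no node blocks this path, so it is active.
Path 4: tau → lam ← phi ← zeta → kappa
  phi is a chain here and phi is conditioned on, so the path is blocked at phi.
Since the path tau → lam ← kappa is active, tau and kappa are not d-separated given {lam, phi, zeta}.

No — tau and kappa are not d-separated given {lam, phi, zeta}.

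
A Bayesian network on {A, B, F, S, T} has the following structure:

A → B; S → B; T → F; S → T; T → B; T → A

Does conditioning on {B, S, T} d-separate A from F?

Yes

We examine all 3 paths between A and F:
  1. A ← T → F — T:fork[blocks] ⇒ blocked
  2. A → B ← T → F — B:collider[open]; T:fork[blocks] ⇒ blocked
  3. A → B ← S → T → F — B:collider[open]; S:fork[blocks]; T:chain[blocks] ⇒ blocked
All paths are blocked; A ⊥ F | {B, S, T} holds.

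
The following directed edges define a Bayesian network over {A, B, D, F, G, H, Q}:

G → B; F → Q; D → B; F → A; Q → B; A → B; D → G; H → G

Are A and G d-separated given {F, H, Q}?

4 paths connect A and G; each must be blocked for d-separation to hold:
Path 1: A ← F → Q → B ← D → G
  F is a fork here and F is conditioned on, so the path is blocked at F.
Path 2: A ← F → Q → B ← G
  F is a fork here and F is conditioned on, so the path is blocked at F.
Path 3: A → B ← D → G
  B is a collider here and neither B nor any of its descendants is conditioned on, so the collider stays closed — the path is blocked at B.
Path 4: A → B ← G
  B is a collider here and neither B nor any of its descendants is conditioned on, so the collider stays closed — the path is blocked at B.
Since every path is blocked, d-separation holds.

Yes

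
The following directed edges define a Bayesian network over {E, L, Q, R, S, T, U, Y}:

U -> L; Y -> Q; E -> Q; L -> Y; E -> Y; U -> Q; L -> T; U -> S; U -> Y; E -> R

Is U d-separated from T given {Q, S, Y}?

Enumerating the 4 paths from U to T and testing each for blocking by {Q, S, Y}:
  1. U → Y ← L → T — Y:collider[open]; L:fork[open] ⇒ active
  2. U → L → T — L:chain[open] ⇒ active
  3. U → Q ← E → Y ← L → T — Q:collider[open]; E:fork[open]; Y:collider[open]; L:fork[open] ⇒ active
  4. U → Q ← Y ← L → T — Q:collider[open]; Y:chain[blocks]; L:fork[open] ⇒ blocked
Since the path U → Y ← L → T is active, U and T are not d-separated given {Q, S, Y}.

No — U and T are not d-separated given {Q, S, Y}.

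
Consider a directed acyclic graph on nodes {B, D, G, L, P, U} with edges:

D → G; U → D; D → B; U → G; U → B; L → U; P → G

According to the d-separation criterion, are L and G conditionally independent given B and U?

Enumerating the 3 paths from L to G and testing each for blocking by {B, U}:
Path 1: L → U → B ← D → G
  U is a chain here and U is conditioned on, so the path is blocked at U.
Path 2: L → U → D → G
  U is a chain here and U is conditioned on, so the path is blocked at U.
Path 3: L → U → G
  U is a chain here and U is conditioned on, so the path is blocked at U.
Since every path is blocked, d-separation holds.

Yes — L and G are d-separated given {B, U}.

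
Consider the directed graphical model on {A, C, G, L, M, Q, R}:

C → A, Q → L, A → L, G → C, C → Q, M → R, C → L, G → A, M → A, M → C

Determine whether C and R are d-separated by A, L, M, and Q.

Enumerating the 5 paths from C to R and testing each for blocking by {A, L, M, Q}:
  1. C → A ← M → R — A:collider[open]; M:fork[blocks] ⇒ blocked
  2. C → L ← A ← M → R — L:collider[open]; A:chain[blocks]; M:fork[blocks] ⇒ blocked
  3. C ← G → A ← M → R — G:fork[open]; A:collider[open]; M:fork[blocks] ⇒ blocked
  4. C ← M → R — M:fork[blocks] ⇒ blocked
  5. C → Q → L ← A ← M → R — Q:chain[blocks]; L:collider[open]; A:chain[blocks]; M:fork[blocks] ⇒ blocked
Every path is blocked, so C and R are d-separated given {A, L, M, Q}.

Yes — C and R are d-separated given {A, L, M, Q}.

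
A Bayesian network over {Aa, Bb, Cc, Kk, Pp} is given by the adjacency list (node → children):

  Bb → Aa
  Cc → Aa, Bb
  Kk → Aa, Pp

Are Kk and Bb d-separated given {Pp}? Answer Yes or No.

2 paths connect Kk and Bb; each must be blocked for d-separation to hold:
  1. Kk → Aa ← Bb — Aa:collider[blocks] ⇒ blocked
  2. Kk → Aa ← Cc → Bb — Aa:collider[blocks]; Cc:fork[open] ⇒ blocked
All paths are blocked; Kk ⊥ Bb | {Pp} holds.

Yes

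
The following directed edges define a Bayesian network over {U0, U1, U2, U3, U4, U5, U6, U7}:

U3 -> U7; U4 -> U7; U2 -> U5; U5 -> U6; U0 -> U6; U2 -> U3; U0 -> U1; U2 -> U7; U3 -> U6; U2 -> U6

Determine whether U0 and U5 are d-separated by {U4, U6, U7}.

No

Enumerating the 4 paths from U0 to U5 and testing each for blocking by {U4, U6, U7}:
Path 1: U0 → U6 ← U2 → U5
  U6 is a collider and U6 is conditioned on, which opens it; U2 is a fork and U2 is not conditioned on — no node blocks this path, so it is active.
Path 2: U0 → U6 ← U5
  U6 is a collider and U6 is conditioned on, which opens it — no node blocks this path, so it is active.
Path 3: U0 → U6 ← U3 → U7 ← U2 → U5
  U6 is a collider and U6 is conditioned on, which opens it; U3 is a fork and U3 is not conditioned on; U7 is a collider and U7 is conditioned on, which opens it; U2 is a fork and U2 is not conditioned on — no node blocks this path, so it is active.
Path 4: U0 → U6 ← U3 ← U2 → U5
  U6 is a collider and U6 is conditioned on, which opens it; U3 is a chain and U3 is not conditioned on; U2 is a fork and U2 is not conditioned on — no node blocks this path, so it is active.
Because an active path exists, U0 and U5 are not d-separated.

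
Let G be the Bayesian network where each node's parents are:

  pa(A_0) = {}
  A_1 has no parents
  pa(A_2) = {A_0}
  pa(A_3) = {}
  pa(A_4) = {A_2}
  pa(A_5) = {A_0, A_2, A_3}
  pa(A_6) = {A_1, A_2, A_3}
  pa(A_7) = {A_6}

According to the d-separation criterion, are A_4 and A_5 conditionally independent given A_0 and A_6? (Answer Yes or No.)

Enumerating the 3 paths from A_4 to A_5 and testing each for blocking by {A_0, A_6}:
  1. A_4 ← A_2 ← A_0 → A_5 — A_2:chain[open]; A_0:fork[blocks] ⇒ blocked
  2. A_4 ← A_2 → A_6 ← A_3 → A_5 — A_2:fork[open]; A_6:collider[open]; A_3:fork[open] ⇒ active
  3. A_4 ← A_2 → A_5 — A_2:fork[open] ⇒ active
At least one path is unblocked, so d-separation fails.

No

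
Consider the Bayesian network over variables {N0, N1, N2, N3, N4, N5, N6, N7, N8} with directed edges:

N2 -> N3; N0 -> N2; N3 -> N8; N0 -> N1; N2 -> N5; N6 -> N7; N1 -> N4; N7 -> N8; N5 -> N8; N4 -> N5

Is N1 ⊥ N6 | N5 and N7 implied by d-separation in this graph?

4 paths connect N1 and N6; each must be blocked for d-separation to hold:
Path 1: N1 ← N0 → N2 → N5 → N8 ← N7 ← N6
  N5 is a chain here and N5 is conditioned on, so the path is blocked at N5.
Path 2: N1 ← N0 → N2 → N3 → N8 ← N7 ← N6
  N8 is a collider here and neither N8 nor any of its descendants is conditioned on, so the collider stays closed — the path is blocked at N8.
Path 3: N1 → N4 → N5 ← N2 → N3 → N8 ← N7 ← N6
  N8 is a collider here and neither N8 nor any of its descendants is conditioned on, so the collider stays closed — the path is blocked at N8.
Path 4: N1 → N4 → N5 → N8 ← N7 ← N6
  N5 is a chain here and N5 is conditioned on, so the path is blocked at N5.
Since every path is blocked, d-separation holds.

Yes — N1 and N6 are d-separated given {N5, N7}.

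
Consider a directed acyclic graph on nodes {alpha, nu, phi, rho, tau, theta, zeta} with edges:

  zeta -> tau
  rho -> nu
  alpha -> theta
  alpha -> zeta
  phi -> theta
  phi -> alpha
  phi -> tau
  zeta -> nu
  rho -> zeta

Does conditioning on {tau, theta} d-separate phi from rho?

6 paths connect phi and rho; each must be blocked for d-separation to hold:
  1. phi → alpha → zeta → nu ← rho — alpha:chain[open]; zeta:chain[open]; nu:collider[blocks] ⇒ blocked
  2. phi → alpha → zeta ← rho — alpha:chain[open]; zeta:collider[open] ⇒ active
  3. phi → tau ← zeta → nu ← rho — tau:collider[open]; zeta:fork[open]; nu:collider[blocks] ⇒ blocked
  4. phi → tau ← zeta ← rho — tau:collider[open]; zeta:chain[open] ⇒ active
  5. phi → theta ← alpha → zeta → nu ← rho — theta:collider[open]; alpha:fork[open]; zeta:chain[open]; nu:collider[blocks] ⇒ blocked
  6. phi → theta ← alpha → zeta ← rho — theta:collider[open]; alpha:fork[open]; zeta:collider[open] ⇒ active
At least one path is unblocked, so d-separation fails.

No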